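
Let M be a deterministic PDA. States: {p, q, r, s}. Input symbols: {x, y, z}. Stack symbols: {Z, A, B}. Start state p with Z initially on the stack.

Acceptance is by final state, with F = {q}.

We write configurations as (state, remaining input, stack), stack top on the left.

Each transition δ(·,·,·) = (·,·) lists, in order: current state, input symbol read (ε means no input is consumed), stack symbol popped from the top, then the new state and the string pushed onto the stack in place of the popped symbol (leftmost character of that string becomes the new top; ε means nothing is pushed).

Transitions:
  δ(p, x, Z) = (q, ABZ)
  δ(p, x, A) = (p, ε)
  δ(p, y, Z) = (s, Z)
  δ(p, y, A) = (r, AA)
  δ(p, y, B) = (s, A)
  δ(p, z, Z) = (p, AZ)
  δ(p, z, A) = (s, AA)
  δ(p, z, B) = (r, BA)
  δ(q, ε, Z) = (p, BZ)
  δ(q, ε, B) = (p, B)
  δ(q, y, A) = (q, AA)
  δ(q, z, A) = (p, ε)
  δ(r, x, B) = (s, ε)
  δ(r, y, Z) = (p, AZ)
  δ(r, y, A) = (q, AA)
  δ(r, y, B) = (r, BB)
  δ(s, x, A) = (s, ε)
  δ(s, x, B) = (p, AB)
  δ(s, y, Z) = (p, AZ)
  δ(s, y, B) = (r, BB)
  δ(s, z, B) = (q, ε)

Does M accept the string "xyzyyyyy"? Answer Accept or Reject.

(p, xyzyyyyy, Z)
  read x, top Z: go to q, push ABZ → (q, yzyyyyy, ABZ)
  read y, top A: go to q, push AA → (q, zyyyyy, AABZ)
  read z, top A: go to p, push ε → (p, yyyyy, ABZ)
  read y, top A: go to r, push AA → (r, yyyy, AABZ)
  read y, top A: go to q, push AA → (q, yyy, AAABZ)
  read y, top A: go to q, push AA → (q, yy, AAAABZ)
  read y, top A: go to q, push AA → (q, y, AAAAABZ)
  read y, top A: go to q, push AA → (q, ε, AAAAAABZ)
All input consumed; state q ∈ F.

Accept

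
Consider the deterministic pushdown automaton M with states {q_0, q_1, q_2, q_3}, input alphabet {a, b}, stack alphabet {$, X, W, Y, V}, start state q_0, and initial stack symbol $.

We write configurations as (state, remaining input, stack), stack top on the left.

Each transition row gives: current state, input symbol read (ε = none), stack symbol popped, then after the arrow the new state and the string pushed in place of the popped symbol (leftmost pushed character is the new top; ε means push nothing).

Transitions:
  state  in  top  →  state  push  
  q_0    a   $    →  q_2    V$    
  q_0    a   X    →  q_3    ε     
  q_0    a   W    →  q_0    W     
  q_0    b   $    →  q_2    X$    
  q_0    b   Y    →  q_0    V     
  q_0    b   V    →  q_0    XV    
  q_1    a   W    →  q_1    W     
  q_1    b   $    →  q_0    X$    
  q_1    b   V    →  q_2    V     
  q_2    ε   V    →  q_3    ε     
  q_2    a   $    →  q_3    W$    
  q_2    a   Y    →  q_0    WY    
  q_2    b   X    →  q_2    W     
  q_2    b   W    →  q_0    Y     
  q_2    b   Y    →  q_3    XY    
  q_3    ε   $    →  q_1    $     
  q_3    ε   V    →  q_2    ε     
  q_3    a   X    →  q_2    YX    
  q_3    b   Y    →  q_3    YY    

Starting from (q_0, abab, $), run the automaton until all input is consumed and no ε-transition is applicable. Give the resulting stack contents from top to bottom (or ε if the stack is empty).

(q_0, abab, $) ⊢ (q_2, bab, V$) ⊢ (q_3, bab, $) ⊢ (q_1, bab, $) ⊢ (q_0, ab, X$) ⊢ (q_3, b, $) ⊢ (q_1, b, $) ⊢ (q_0, ε, X$)
All input consumed in state q_0 with stack X$.

X$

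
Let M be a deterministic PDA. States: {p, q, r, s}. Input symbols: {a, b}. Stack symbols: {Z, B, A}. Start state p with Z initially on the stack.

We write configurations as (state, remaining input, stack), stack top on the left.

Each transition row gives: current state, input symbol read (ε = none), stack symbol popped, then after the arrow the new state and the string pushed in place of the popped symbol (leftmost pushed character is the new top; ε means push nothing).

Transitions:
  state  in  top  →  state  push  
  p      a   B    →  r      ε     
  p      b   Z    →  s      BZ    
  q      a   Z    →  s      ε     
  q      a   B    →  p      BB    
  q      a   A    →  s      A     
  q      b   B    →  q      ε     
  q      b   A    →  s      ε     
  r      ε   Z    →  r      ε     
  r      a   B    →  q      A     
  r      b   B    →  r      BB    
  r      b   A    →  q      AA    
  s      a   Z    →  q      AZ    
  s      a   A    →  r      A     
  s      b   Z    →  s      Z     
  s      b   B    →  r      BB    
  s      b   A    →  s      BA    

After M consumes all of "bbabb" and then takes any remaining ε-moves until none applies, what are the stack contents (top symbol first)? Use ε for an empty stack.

(p, bbabb, Z)
  read b, top Z: go to s, push BZ → (s, babb, BZ)
  read b, top B: go to r, push BB → (r, abb, BBZ)
  read a, top B: go to q, push A → (q, bb, ABZ)
  read b, top A: go to s, push ε → (s, b, BZ)
  read b, top B: go to r, push BB → (r, ε, BBZ)
All input consumed in state r with stack BBZ.

BBZ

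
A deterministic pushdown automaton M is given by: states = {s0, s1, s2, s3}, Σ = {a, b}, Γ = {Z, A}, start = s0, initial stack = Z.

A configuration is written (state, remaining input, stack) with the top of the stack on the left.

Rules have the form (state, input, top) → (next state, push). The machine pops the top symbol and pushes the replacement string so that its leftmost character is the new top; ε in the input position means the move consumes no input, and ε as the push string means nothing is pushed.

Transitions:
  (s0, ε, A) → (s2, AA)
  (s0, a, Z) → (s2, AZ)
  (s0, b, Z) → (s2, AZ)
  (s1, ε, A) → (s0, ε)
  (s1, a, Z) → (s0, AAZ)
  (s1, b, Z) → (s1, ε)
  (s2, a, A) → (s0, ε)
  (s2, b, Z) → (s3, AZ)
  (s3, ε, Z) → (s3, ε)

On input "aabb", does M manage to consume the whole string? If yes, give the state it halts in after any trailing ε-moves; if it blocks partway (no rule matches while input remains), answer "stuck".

(s0, aabb, Z)
  read a, top Z: go to s2, push AZ → (s2, abb, AZ)
  read a, top A: go to s0, push ε → (s0, bb, Z)
  read b, top Z: go to s2, push AZ → (s2, b, AZ)
No transition for (s2, b, top A); M blocks with input b remaining.

stuck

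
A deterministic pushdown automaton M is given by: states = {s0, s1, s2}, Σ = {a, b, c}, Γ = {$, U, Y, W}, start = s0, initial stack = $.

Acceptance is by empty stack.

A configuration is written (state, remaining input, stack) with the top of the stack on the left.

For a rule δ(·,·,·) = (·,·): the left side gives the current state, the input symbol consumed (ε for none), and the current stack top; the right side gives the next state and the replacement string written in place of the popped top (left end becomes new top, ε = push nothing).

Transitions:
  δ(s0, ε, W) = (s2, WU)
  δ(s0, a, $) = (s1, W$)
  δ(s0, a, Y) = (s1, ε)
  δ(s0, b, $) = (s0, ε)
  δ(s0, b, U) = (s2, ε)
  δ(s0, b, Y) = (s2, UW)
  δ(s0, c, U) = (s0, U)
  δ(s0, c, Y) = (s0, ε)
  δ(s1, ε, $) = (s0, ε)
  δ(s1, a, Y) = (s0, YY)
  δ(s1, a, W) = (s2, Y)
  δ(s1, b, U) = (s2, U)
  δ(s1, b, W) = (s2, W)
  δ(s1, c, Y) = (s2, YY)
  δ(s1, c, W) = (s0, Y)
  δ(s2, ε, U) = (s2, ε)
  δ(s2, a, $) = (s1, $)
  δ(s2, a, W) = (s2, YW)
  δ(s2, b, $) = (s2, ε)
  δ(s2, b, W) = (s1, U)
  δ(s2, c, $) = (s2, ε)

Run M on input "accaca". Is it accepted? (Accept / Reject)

(s0, accaca, $) ⊢ (s1, ccaca, W$) ⊢ (s0, caca, Y$) ⊢ (s0, aca, $) ⊢ (s1, ca, W$) ⊢ (s0, a, Y$) ⊢ (s1, ε, $) ⊢ (s0, ε, ε)
All input consumed and the stack is empty.

Accept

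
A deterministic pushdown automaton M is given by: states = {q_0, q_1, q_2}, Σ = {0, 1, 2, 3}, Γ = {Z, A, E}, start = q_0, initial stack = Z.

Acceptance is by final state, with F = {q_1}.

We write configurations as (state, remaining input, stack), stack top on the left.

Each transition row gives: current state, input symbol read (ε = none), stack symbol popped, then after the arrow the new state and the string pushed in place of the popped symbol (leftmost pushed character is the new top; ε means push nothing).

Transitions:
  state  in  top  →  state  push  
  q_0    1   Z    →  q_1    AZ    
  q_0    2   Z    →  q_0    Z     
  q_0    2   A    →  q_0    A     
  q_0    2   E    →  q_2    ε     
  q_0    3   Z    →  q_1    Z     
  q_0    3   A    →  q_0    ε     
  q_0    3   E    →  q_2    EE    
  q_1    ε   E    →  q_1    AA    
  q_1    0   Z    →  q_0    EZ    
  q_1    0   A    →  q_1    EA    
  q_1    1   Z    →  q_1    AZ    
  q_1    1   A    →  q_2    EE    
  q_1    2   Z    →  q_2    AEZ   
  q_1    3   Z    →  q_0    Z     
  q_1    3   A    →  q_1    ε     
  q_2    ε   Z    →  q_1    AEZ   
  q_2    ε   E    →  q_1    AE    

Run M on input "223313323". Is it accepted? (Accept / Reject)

Accept

(q_0, 223313323, Z)
  read 2, top Z: go to q_0, push Z → (q_0, 23313323, Z)
  read 2, top Z: go to q_0, push Z → (q_0, 3313323, Z)
  read 3, top Z: go to q_1, push Z → (q_1, 313323, Z)
  read 3, top Z: go to q_0, push Z → (q_0, 13323, Z)
  read 1, top Z: go to q_1, push AZ → (q_1, 3323, AZ)
  read 3, top A: go to q_1, push ε → (q_1, 323, Z)
  read 3, top Z: go to q_0, push Z → (q_0, 23, Z)
  read 2, top Z: go to q_0, push Z → (q_0, 3, Z)
  read 3, top Z: go to q_1, push Z → (q_1, ε, Z)
All input consumed; state q_1 ∈ F.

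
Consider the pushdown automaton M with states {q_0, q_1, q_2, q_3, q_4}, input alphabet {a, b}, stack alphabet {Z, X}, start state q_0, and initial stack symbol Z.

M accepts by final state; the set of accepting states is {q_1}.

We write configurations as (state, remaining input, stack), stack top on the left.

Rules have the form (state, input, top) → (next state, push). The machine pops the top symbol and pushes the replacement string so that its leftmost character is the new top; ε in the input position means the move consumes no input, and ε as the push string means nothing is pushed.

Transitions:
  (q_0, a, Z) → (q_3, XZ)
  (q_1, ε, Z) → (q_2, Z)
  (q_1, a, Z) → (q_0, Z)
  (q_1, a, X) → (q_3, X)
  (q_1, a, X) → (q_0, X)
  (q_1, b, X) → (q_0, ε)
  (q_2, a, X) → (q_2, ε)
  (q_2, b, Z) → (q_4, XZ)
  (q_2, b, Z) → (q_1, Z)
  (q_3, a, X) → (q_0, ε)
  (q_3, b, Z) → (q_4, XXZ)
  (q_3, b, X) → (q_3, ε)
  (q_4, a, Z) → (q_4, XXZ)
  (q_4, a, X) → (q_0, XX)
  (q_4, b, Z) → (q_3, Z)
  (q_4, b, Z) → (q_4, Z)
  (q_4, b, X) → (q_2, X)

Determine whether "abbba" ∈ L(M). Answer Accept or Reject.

No computation consumes all input and reaches a final state.

Reject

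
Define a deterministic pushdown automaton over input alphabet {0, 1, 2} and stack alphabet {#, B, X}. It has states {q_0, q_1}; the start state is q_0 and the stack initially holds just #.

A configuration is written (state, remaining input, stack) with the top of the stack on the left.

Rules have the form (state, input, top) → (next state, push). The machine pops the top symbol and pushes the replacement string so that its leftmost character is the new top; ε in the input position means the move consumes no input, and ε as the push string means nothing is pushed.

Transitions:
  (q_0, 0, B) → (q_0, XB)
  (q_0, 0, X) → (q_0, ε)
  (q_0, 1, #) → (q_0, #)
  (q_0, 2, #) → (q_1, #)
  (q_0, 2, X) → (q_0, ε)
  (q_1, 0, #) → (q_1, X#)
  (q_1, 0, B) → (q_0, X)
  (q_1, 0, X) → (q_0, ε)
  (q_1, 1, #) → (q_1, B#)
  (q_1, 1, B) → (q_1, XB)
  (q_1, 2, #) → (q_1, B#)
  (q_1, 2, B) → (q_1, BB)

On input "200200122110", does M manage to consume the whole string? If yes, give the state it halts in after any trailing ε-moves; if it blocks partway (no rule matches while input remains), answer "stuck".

(q_0, 200200122110, #) ⊢ (q_1, 00200122110, #) ⊢ (q_1, 0200122110, X#) ⊢ (q_0, 200122110, #) ⊢ (q_1, 00122110, #) ⊢ (q_1, 0122110, X#) ⊢ (q_0, 122110, #) ⊢ (q_0, 22110, #) ⊢ (q_1, 2110, #) ⊢ (q_1, 110, B#) ⊢ (q_1, 10, XB#)
No transition for (q_1, 1, top X); M blocks with input 10 remaining.

stuck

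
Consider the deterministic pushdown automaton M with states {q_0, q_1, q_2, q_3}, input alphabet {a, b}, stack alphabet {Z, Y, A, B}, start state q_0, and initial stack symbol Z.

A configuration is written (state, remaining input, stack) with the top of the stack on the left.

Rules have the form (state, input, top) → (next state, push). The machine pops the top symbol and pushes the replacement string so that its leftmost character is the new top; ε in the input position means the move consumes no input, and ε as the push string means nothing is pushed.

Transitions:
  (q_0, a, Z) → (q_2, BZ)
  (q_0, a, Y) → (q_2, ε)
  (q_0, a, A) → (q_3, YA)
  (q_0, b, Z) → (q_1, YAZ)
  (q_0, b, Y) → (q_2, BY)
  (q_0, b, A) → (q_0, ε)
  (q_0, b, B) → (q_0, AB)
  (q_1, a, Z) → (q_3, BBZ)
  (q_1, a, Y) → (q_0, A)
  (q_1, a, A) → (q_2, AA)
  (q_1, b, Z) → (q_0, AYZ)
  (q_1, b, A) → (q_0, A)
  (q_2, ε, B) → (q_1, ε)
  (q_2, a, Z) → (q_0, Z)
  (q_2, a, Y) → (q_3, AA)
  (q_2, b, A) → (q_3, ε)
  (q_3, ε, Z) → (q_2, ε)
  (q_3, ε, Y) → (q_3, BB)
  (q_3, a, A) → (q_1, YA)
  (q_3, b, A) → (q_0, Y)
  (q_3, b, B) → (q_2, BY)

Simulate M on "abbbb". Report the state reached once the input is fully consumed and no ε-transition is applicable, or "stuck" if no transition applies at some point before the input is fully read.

stuck

(q_0, abbbb, Z) ⊢ (q_2, bbbb, BZ) ⊢ (q_1, bbbb, Z) ⊢ (q_0, bbb, AYZ) ⊢ (q_0, bb, YZ) ⊢ (q_2, b, BYZ) ⊢ (q_1, b, YZ)
No transition for (q_1, b, top Y); M blocks with input b remaining.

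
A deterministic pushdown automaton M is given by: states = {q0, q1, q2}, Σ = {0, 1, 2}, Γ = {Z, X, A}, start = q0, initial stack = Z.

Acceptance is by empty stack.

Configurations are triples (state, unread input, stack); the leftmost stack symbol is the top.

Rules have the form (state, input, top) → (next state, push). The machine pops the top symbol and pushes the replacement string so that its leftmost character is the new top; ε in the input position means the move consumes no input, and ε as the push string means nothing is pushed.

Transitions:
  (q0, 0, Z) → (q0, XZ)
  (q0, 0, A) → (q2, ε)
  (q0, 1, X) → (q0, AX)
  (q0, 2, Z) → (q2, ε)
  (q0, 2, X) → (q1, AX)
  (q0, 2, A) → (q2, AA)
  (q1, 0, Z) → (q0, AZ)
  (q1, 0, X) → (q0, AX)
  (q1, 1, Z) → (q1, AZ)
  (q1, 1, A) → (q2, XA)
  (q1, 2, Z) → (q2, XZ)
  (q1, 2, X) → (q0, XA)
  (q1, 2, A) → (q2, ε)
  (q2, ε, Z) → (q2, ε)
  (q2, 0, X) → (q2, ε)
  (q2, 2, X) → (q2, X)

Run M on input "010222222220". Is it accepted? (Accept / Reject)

Accept

(q0, 010222222220, Z)
  read 0, top Z: go to q0, push XZ → (q0, 10222222220, XZ)
  read 1, top X: go to q0, push AX → (q0, 0222222220, AXZ)
  read 0, top A: go to q2, push ε → (q2, 222222220, XZ)
  read 2, top X: go to q2, push X → (q2, 22222220, XZ)
  read 2, top X: go to q2, push X → (q2, 2222220, XZ)
  read 2, top X: go to q2, push X → (q2, 222220, XZ)
  read 2, top X: go to q2, push X → (q2, 22220, XZ)
  read 2, top X: go to q2, push X → (q2, 2220, XZ)
  read 2, top X: go to q2, push X → (q2, 220, XZ)
  read 2, top X: go to q2, push X → (q2, 20, XZ)
  read 2, top X: go to q2, push X → (q2, 0, XZ)
  read 0, top X: go to q2, push ε → (q2, ε, Z)
  ε-move, top Z: go to q2, push ε → (q2, ε, ε)
All input consumed and the stack is empty.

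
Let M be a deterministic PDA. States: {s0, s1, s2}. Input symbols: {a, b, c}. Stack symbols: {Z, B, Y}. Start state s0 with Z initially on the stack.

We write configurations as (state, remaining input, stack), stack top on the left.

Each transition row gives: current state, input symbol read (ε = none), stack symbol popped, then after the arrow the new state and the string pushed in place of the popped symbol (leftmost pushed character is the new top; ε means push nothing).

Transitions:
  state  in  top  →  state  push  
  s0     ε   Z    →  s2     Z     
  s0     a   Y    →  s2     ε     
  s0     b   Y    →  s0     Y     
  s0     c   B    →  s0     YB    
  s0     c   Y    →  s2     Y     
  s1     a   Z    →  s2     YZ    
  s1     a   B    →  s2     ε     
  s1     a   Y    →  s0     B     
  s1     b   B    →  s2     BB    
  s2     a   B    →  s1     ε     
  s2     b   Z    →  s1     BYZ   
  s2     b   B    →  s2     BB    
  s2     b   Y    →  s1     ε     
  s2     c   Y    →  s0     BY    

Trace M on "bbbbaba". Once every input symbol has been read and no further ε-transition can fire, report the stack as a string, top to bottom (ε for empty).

(s0, bbbbaba, Z)
  ε-move, top Z: go to s2, push Z → (s2, bbbbaba, Z)
  read b, top Z: go to s1, push BYZ → (s1, bbbaba, BYZ)
  read b, top B: go to s2, push BB → (s2, bbaba, BBYZ)
  read b, top B: go to s2, push BB → (s2, baba, BBBYZ)
  read b, top B: go to s2, push BB → (s2, aba, BBBBYZ)
  read a, top B: go to s1, push ε → (s1, ba, BBBYZ)
  read b, top B: go to s2, push BB → (s2, a, BBBBYZ)
  read a, top B: go to s1, push ε → (s1, ε, BBBYZ)
All input consumed in state s1 with stack BBBYZ.

BBBYZ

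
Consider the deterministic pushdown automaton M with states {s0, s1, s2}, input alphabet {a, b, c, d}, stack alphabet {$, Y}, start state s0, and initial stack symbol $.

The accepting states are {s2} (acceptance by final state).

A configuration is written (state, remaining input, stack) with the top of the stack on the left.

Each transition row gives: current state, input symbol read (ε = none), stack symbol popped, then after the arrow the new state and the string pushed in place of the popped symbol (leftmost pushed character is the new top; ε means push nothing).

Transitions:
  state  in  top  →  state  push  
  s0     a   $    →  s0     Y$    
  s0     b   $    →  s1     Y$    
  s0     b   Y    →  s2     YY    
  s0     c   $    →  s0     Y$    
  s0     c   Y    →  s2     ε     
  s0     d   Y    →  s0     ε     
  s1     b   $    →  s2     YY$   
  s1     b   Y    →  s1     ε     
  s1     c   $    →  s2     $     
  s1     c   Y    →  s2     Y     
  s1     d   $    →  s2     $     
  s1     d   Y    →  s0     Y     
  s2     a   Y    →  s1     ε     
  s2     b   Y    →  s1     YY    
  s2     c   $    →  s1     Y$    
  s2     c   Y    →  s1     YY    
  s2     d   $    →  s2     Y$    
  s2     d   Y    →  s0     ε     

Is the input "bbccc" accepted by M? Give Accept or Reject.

(s0, bbccc, $)
  read b, top $: go to s1, push Y$ → (s1, bccc, Y$)
  read b, top Y: go to s1, push ε → (s1, ccc, $)
  read c, top $: go to s2, push $ → (s2, cc, $)
  read c, top $: go to s1, push Y$ → (s1, c, Y$)
  read c, top Y: go to s2, push Y → (s2, ε, Y$)
All input consumed; state s2 ∈ F.

Accept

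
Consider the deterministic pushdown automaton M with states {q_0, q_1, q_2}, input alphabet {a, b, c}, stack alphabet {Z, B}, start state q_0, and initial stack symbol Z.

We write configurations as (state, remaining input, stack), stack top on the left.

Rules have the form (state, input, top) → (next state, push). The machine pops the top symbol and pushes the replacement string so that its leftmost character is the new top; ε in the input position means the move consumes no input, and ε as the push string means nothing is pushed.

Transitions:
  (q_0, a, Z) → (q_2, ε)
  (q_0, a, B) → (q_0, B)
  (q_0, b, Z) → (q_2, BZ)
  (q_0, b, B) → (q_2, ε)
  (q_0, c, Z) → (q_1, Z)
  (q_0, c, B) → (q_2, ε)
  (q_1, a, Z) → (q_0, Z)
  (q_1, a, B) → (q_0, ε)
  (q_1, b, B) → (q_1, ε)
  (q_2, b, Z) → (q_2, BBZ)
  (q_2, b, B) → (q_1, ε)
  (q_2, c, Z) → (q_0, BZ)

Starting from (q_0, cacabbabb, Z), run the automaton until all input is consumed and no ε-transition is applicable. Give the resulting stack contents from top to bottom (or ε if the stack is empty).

Z

(q_0, cacabbabb, Z) ⊢ (q_1, acabbabb, Z) ⊢ (q_0, cabbabb, Z) ⊢ (q_1, abbabb, Z) ⊢ (q_0, bbabb, Z) ⊢ (q_2, babb, BZ) ⊢ (q_1, abb, Z) ⊢ (q_0, bb, Z) ⊢ (q_2, b, BZ) ⊢ (q_1, ε, Z)
All input consumed in state q_1 with stack Z.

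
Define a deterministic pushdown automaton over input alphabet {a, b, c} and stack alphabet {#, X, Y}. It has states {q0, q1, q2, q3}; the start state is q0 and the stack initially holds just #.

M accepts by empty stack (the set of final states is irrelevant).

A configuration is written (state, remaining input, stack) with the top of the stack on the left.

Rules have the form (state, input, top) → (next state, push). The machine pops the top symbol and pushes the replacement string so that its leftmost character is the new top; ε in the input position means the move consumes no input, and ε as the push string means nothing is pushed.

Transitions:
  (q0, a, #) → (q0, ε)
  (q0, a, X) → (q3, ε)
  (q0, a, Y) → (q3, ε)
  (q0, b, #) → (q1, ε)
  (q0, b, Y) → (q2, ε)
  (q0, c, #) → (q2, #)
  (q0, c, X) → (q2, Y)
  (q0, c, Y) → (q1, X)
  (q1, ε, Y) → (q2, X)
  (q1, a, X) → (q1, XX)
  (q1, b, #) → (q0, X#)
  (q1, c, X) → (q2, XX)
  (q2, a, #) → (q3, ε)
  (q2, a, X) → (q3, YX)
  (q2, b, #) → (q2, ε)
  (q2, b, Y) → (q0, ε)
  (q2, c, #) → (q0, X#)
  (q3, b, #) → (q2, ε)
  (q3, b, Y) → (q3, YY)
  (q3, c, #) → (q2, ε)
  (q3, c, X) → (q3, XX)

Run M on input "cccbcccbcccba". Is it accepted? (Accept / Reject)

Accept

(q0, cccbcccbcccba, #) ⊢ (q2, ccbcccbcccba, #) ⊢ (q0, cbcccbcccba, X#) ⊢ (q2, bcccbcccba, Y#) ⊢ (q0, cccbcccba, #) ⊢ (q2, ccbcccba, #) ⊢ (q0, cbcccba, X#) ⊢ (q2, bcccba, Y#) ⊢ (q0, cccba, #) ⊢ (q2, ccba, #) ⊢ (q0, cba, X#) ⊢ (q2, ba, Y#) ⊢ (q0, a, #) ⊢ (q0, ε, ε)
All input consumed and the stack is empty.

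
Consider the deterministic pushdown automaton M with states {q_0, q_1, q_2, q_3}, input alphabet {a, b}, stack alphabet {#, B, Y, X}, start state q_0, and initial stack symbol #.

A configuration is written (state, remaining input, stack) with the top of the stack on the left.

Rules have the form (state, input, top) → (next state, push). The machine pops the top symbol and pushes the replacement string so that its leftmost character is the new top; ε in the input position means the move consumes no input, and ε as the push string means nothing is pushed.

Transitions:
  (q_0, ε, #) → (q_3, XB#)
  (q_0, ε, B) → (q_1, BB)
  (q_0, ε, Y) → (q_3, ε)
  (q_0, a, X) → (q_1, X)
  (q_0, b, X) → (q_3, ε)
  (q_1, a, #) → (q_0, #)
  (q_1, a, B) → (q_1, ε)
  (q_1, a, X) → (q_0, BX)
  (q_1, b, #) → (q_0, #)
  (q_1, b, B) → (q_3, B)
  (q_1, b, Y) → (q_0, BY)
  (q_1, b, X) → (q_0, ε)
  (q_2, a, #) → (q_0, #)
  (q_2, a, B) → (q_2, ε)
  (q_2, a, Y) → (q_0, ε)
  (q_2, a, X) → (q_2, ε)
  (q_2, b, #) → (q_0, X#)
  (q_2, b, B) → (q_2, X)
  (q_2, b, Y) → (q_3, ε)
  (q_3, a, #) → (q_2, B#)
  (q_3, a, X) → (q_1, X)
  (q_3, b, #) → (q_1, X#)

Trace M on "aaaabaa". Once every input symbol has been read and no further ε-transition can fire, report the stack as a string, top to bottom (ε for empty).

(q_0, aaaabaa, #)
  ε-move, top #: go to q_3, push XB# → (q_3, aaaabaa, XB#)
  read a, top X: go to q_1, push X → (q_1, aaabaa, XB#)
  read a, top X: go to q_0, push BX → (q_0, aabaa, BXB#)
  ε-move, top B: go to q_1, push BB → (q_1, aabaa, BBXB#)
  read a, top B: go to q_1, push ε → (q_1, abaa, BXB#)
  read a, top B: go to q_1, push ε → (q_1, baa, XB#)
  read b, top X: go to q_0, push ε → (q_0, aa, B#)
  ε-move, top B: go to q_1, push BB → (q_1, aa, BB#)
  read a, top B: go to q_1, push ε → (q_1, a, B#)
  read a, top B: go to q_1, push ε → (q_1, ε, #)
All input consumed in state q_1 with stack #.

#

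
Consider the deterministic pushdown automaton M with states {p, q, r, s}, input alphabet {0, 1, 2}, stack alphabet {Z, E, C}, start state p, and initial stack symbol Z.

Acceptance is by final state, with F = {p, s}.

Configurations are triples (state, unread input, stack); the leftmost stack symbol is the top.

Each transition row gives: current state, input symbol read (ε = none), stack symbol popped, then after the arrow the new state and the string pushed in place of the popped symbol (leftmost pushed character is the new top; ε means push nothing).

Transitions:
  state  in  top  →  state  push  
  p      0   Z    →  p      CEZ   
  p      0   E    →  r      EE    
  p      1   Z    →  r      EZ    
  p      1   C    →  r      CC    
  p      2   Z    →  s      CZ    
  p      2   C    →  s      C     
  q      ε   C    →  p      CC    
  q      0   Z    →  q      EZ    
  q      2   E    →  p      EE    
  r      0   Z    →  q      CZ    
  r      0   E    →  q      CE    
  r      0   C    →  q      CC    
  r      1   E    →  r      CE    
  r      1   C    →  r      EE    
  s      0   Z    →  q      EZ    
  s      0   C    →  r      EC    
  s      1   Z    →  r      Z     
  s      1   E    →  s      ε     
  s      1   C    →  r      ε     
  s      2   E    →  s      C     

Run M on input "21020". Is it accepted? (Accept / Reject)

(p, 21020, Z)
  read 2, top Z: go to s, push CZ → (s, 1020, CZ)
  read 1, top C: go to r, push ε → (r, 020, Z)
  read 0, top Z: go to q, push CZ → (q, 20, CZ)
  ε-move, top C: go to p, push CC → (p, 20, CCZ)
  read 2, top C: go to s, push C → (s, 0, CCZ)
  read 0, top C: go to r, push EC → (r, ε, ECCZ)
All input consumed; state r ∉ F and no further ε-move applies.

Reject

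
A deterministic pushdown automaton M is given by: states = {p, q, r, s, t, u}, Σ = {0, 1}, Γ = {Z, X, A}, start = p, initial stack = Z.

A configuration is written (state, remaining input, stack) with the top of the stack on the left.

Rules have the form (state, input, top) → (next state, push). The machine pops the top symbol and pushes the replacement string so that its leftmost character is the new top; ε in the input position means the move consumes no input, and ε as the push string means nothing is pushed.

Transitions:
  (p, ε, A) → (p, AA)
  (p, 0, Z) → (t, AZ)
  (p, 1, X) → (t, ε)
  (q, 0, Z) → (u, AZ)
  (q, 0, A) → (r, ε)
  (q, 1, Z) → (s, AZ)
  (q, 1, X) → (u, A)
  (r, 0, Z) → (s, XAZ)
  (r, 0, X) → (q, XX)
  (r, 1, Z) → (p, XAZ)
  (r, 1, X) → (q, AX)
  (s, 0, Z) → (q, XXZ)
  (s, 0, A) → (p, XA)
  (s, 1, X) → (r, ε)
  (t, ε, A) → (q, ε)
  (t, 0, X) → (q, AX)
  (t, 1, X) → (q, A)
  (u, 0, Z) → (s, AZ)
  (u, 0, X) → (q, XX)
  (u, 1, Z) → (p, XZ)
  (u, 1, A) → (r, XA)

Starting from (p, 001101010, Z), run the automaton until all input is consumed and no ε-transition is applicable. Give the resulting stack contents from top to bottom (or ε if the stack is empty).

XAZ

(p, 001101010, Z)
  read 0, top Z: go to t, push AZ → (t, 01101010, AZ)
  ε-move, top A: go to q, push ε → (q, 01101010, Z)
  read 0, top Z: go to u, push AZ → (u, 1101010, AZ)
  read 1, top A: go to r, push XA → (r, 101010, XAZ)
  read 1, top X: go to q, push AX → (q, 01010, AXAZ)
  read 0, top A: go to r, push ε → (r, 1010, XAZ)
  read 1, top X: go to q, push AX → (q, 010, AXAZ)
  read 0, top A: go to r, push ε → (r, 10, XAZ)
  read 1, top X: go to q, push AX → (q, 0, AXAZ)
  read 0, top A: go to r, push ε → (r, ε, XAZ)
All input consumed in state r with stack XAZ.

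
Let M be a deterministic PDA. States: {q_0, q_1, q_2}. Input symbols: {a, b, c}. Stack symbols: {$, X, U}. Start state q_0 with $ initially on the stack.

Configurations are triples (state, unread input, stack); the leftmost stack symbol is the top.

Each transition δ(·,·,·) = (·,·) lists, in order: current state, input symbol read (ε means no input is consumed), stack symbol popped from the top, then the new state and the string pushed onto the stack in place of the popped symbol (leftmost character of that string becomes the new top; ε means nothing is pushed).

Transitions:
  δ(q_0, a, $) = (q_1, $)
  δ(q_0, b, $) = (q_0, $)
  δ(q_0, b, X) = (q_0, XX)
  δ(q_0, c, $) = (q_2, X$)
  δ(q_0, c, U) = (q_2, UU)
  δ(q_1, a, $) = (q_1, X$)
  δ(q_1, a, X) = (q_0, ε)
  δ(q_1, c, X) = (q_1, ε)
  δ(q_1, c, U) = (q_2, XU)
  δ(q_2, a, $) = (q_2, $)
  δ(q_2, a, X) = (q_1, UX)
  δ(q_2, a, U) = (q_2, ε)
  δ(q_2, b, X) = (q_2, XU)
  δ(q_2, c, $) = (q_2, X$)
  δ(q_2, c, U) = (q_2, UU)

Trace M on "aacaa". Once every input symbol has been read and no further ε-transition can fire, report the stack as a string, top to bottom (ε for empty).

$

(q_0, aacaa, $) ⊢ (q_1, acaa, $) ⊢ (q_1, caa, X$) ⊢ (q_1, aa, $) ⊢ (q_1, a, X$) ⊢ (q_0, ε, $)
All input consumed in state q_0 with stack $.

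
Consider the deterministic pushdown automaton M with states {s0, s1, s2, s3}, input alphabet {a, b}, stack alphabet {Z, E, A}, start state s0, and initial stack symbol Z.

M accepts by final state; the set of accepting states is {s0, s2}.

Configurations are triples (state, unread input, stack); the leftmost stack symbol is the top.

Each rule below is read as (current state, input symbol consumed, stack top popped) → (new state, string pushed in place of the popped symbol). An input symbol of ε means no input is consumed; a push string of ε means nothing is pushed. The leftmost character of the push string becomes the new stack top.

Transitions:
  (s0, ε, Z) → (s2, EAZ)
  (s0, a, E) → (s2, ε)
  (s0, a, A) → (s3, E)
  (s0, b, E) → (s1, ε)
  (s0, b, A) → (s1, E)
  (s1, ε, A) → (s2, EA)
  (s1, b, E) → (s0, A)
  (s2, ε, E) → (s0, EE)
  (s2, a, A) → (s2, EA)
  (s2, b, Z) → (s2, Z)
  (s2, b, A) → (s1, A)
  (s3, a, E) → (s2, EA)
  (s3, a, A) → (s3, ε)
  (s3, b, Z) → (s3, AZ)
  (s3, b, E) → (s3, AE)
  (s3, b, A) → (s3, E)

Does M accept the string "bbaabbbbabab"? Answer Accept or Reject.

(s0, bbaabbbbabab, Z)
  ε-move, top Z: go to s2, push EAZ → (s2, bbaabbbbabab, EAZ)
  ε-move, top E: go to s0, push EE → (s0, bbaabbbbabab, EEAZ)
  read b, top E: go to s1, push ε → (s1, baabbbbabab, EAZ)
  read b, top E: go to s0, push A → (s0, aabbbbabab, AAZ)
  read a, top A: go to s3, push E → (s3, abbbbabab, EAZ)
  read a, top E: go to s2, push EA → (s2, bbbbabab, EAAZ)
  ε-move, top E: go to s0, push EE → (s0, bbbbabab, EEAAZ)
  read b, top E: go to s1, push ε → (s1, bbbabab, EAAZ)
  read b, top E: go to s0, push A → (s0, bbabab, AAAZ)
  read b, top A: go to s1, push E → (s1, babab, EAAZ)
  read b, top E: go to s0, push A → (s0, abab, AAAZ)
  read a, top A: go to s3, push E → (s3, bab, EAAZ)
  read b, top E: go to s3, push AE → (s3, ab, AEAAZ)
  read a, top A: go to s3, push ε → (s3, b, EAAZ)
  read b, top E: go to s3, push AE → (s3, ε, AEAAZ)
All input consumed; state s3 ∉ F and no further ε-move applies.

Reject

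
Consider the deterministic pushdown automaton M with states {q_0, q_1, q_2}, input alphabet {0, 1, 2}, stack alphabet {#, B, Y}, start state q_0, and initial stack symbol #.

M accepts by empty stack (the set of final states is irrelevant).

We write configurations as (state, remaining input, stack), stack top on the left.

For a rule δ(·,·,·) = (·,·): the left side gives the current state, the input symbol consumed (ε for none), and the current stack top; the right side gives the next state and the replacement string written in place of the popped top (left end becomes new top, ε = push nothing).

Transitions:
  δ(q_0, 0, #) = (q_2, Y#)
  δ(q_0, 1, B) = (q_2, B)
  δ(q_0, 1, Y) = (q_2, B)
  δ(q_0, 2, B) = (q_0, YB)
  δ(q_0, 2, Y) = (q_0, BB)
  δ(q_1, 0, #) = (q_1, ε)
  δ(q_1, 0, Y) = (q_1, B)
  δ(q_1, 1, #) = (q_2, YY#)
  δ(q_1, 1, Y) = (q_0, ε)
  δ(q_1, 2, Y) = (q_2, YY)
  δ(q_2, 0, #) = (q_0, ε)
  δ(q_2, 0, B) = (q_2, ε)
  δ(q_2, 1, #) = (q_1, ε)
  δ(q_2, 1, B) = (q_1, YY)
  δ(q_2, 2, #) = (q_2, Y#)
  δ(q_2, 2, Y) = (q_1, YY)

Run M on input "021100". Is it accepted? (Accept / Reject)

Accept

(q_0, 021100, #)
  read 0, top #: go to q_2, push Y# → (q_2, 21100, Y#)
  read 2, top Y: go to q_1, push YY → (q_1, 1100, YY#)
  read 1, top Y: go to q_0, push ε → (q_0, 100, Y#)
  read 1, top Y: go to q_2, push B → (q_2, 00, B#)
  read 0, top B: go to q_2, push ε → (q_2, 0, #)
  read 0, top #: go to q_0, push ε → (q_0, ε, ε)
All input consumed and the stack is empty.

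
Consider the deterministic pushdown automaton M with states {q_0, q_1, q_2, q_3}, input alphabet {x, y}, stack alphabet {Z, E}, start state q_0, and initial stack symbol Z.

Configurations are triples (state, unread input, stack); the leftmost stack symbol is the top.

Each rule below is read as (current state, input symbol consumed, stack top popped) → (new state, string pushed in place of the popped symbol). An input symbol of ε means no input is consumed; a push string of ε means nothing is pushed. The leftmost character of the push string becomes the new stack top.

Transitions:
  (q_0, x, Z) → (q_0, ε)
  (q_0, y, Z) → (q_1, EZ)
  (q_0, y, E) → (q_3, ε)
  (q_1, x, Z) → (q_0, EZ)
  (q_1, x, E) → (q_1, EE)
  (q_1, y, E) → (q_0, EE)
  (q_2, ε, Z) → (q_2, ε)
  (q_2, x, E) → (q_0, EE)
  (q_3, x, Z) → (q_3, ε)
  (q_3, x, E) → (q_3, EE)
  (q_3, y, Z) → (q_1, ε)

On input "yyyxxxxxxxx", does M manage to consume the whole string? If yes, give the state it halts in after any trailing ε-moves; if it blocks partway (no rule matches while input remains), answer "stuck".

(q_0, yyyxxxxxxxx, Z)
  read y, top Z: go to q_1, push EZ → (q_1, yyxxxxxxxx, EZ)
  read y, top E: go to q_0, push EE → (q_0, yxxxxxxxx, EEZ)
  read y, top E: go to q_3, push ε → (q_3, xxxxxxxx, EZ)
  read x, top E: go to q_3, push EE → (q_3, xxxxxxx, EEZ)
  read x, top E: go to q_3, push EE → (q_3, xxxxxx, EEEZ)
  read x, top E: go to q_3, push EE → (q_3, xxxxx, EEEEZ)
  read x, top E: go to q_3, push EE → (q_3, xxxx, EEEEEZ)
  read x, top E: go to q_3, push EE → (q_3, xxx, EEEEEEZ)
  read x, top E: go to q_3, push EE → (q_3, xx, EEEEEEEZ)
  read x, top E: go to q_3, push EE → (q_3, x, EEEEEEEEZ)
  read x, top E: go to q_3, push EE → (q_3, ε, EEEEEEEEEZ)
All input consumed; M is in state q_3.

q_3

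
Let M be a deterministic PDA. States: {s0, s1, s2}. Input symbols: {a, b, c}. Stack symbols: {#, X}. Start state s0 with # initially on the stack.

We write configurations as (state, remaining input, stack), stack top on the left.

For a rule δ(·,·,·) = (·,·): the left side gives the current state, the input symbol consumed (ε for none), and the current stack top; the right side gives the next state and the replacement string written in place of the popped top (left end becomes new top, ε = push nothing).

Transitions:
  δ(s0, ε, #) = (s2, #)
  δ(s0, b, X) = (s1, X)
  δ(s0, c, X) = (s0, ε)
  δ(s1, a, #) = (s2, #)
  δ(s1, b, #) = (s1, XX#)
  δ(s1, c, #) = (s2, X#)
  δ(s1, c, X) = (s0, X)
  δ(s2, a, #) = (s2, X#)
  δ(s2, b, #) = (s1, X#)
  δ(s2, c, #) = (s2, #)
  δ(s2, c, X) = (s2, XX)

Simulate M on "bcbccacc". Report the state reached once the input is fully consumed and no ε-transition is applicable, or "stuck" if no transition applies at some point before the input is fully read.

(s0, bcbccacc, #)
  ε-move, top #: go to s2, push # → (s2, bcbccacc, #)
  read b, top #: go to s1, push X# → (s1, cbccacc, X#)
  read c, top X: go to s0, push X → (s0, bccacc, X#)
  read b, top X: go to s1, push X → (s1, ccacc, X#)
  read c, top X: go to s0, push X → (s0, cacc, X#)
  read c, top X: go to s0, push ε → (s0, acc, #)
  ε-move, top #: go to s2, push # → (s2, acc, #)
  read a, top #: go to s2, push X# → (s2, cc, X#)
  read c, top X: go to s2, push XX → (s2, c, XX#)
  read c, top X: go to s2, push XX → (s2, ε, XXX#)
All input consumed; M is in state s2.

s2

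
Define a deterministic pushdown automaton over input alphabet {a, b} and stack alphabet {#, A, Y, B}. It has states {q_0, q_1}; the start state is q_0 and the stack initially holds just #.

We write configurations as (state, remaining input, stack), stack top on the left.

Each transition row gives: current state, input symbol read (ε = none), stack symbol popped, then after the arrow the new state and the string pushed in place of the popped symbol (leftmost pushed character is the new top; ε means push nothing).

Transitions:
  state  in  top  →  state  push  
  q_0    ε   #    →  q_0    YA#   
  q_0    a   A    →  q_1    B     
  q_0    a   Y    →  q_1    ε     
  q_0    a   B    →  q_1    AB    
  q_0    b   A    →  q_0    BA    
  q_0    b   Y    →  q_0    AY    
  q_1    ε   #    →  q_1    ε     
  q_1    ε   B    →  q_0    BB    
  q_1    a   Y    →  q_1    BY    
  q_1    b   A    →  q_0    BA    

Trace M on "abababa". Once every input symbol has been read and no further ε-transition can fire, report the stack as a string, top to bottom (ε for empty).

(q_0, abababa, #)
  ε-move, top #: go to q_0, push YA# → (q_0, abababa, YA#)
  read a, top Y: go to q_1, push ε → (q_1, bababa, A#)
  read b, top A: go to q_0, push BA → (q_0, ababa, BA#)
  read a, top B: go to q_1, push AB → (q_1, baba, ABA#)
  read b, top A: go to q_0, push BA → (q_0, aba, BABA#)
  read a, top B: go to q_1, push AB → (q_1, ba, ABABA#)
  read b, top A: go to q_0, push BA → (q_0, a, BABABA#)
  read a, top B: go to q_1, push AB → (q_1, ε, ABABABA#)
All input consumed in state q_1 with stack ABABABA#.

ABABABA#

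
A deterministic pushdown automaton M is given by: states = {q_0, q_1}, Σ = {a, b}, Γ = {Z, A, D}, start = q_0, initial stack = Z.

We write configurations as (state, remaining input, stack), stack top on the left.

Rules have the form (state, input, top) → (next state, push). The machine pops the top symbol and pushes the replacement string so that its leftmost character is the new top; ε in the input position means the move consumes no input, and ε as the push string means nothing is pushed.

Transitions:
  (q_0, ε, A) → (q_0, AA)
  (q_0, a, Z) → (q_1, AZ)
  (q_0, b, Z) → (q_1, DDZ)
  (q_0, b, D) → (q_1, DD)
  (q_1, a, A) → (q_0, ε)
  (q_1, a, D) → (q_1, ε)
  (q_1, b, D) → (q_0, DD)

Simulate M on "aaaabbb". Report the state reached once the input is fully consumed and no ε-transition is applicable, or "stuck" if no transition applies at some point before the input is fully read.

(q_0, aaaabbb, Z)
  read a, top Z: go to q_1, push AZ → (q_1, aaabbb, AZ)
  read a, top A: go to q_0, push ε → (q_0, aabbb, Z)
  read a, top Z: go to q_1, push AZ → (q_1, abbb, AZ)
  read a, top A: go to q_0, push ε → (q_0, bbb, Z)
  read b, top Z: go to q_1, push DDZ → (q_1, bb, DDZ)
  read b, top D: go to q_0, push DD → (q_0, b, DDDZ)
  read b, top D: go to q_1, push DD → (q_1, ε, DDDDZ)
All input consumed; M is in state q_1.

q_1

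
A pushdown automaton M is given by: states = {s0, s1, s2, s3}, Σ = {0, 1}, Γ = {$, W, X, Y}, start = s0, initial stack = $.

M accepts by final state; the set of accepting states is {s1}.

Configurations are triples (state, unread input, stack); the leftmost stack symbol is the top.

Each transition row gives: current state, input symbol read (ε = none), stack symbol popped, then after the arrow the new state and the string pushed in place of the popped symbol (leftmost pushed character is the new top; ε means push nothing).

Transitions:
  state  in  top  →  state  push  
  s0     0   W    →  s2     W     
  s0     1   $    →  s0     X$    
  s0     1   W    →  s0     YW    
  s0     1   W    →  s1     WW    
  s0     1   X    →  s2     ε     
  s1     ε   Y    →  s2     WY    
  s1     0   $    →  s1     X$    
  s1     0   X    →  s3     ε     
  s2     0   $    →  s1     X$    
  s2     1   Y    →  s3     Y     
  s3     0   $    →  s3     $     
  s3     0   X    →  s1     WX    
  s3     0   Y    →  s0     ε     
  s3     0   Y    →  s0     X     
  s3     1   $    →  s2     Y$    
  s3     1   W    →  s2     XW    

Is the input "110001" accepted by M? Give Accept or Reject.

No computation consumes all input and reaches a final state.

Reject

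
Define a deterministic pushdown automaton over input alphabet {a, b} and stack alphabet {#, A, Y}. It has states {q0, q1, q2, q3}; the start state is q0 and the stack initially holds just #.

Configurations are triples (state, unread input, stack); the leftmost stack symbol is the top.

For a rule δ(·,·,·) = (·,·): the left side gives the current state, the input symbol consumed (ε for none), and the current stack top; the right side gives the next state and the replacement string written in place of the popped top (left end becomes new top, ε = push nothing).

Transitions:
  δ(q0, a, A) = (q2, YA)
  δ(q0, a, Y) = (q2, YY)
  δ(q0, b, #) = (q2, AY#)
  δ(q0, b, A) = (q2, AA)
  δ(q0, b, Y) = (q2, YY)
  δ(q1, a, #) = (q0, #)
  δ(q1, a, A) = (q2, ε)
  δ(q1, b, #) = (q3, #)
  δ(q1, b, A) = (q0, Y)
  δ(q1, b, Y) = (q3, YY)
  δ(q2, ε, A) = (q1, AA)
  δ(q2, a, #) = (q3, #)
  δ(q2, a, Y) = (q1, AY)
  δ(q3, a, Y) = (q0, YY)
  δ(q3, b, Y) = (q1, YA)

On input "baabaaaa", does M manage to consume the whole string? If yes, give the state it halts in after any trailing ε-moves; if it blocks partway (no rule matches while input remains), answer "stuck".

q1

(q0, baabaaaa, #) ⊢ (q2, aabaaaa, AY#) ⊢ (q1, aabaaaa, AAY#) ⊢ (q2, abaaaa, AY#) ⊢ (q1, abaaaa, AAY#) ⊢ (q2, baaaa, AY#) ⊢ (q1, baaaa, AAY#) ⊢ (q0, aaaa, YAY#) ⊢ (q2, aaa, YYAY#) ⊢ (q1, aa, AYYAY#) ⊢ (q2, a, YYAY#) ⊢ (q1, ε, AYYAY#)
All input consumed; M is in state q1.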